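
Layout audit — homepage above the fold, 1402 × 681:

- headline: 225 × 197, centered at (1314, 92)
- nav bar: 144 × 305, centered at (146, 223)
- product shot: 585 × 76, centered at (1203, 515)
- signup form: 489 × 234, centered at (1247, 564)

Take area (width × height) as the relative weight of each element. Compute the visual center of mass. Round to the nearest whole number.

(1055, 410)

Areas: headline 225·197 = 44325, nav bar 144·305 = 43920, product shot 585·76 = 44460, signup form 489·234 = 114426. Total weight = 247131.
x: (44325·1314 + 43920·146 + 44460·1203 + 114426·1247) / 247131 = 260829972 / 247131 ≈ 1055.43
y: (44325·92 + 43920·223 + 44460·515 + 114426·564) / 247131 = 101305224 / 247131 ≈ 409.93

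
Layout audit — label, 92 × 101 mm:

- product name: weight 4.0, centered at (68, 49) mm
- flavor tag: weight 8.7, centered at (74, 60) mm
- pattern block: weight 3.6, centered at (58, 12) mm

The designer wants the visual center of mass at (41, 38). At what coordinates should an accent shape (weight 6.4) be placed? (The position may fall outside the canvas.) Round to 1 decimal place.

New total weight: (4.0 + 8.7 + 3.6) + 6.4 = 22.7.
x: target moment 22.7×41 = 930.7; current 4.0·68 + 8.7·74 + 3.6·58 = 1124.6; the accent shape supplies -193.9, so x = -193.9/6.4 ≈ -30.30.
y: target moment 22.7×38 = 862.6; current 4.0·49 + 8.7·60 + 3.6·12 = 761.2; the accent shape supplies 101.4, so y = 101.4/6.4 ≈ 15.84.

(-30.3, 15.8)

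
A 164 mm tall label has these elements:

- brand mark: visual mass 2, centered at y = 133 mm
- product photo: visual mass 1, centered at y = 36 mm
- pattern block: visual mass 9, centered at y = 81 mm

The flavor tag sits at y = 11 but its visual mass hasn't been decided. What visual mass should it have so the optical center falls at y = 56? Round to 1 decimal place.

w ≈ 8.0

Known weights sum to 2 + 1 + 9 = 12; their moment is 2·133 + 1·36 + 9·81 = 1031.
Balance at y = 56 requires (1031 + w·11) / (12 + w) = 56.
So w = (56·12 − 1031)/(11 − 56) = -359/-45 ≈ 7.98.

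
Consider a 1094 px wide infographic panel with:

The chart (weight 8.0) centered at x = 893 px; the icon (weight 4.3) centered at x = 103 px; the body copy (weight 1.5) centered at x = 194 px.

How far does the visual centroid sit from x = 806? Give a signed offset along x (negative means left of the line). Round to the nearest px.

≈ -235 px

Weights sum to 8.0 + 4.3 + 1.5 = 13.8.
x: (8.0·893 + 4.3·103 + 1.5·194) / 13.8 = 7877.9 / 13.8 ≈ 570.86
Against x = 806, that's 570.86 − 806 = -235.14.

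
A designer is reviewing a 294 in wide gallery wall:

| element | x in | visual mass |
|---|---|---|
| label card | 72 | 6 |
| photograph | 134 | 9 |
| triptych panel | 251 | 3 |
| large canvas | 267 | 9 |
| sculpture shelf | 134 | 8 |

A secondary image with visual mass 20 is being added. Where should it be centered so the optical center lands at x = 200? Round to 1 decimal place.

With the secondary image, Σw becomes 6 + 9 + 3 + 9 + 8 + 20 = 55.
Along x: (5866 + 20·x) / 55 = 200 (existing moment 6·72 + 9·134 + 3·251 + 9·267 + 8·134 = 5866) ⇒ x = (11000 − 5866) / 20 ≈ 256.70.

x ≈ 256.7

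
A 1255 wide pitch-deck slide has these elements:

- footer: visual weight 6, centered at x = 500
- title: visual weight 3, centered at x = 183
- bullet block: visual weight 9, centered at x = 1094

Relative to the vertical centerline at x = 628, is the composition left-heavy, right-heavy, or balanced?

Weights sum to 6 + 3 + 9 = 18.
Σw·x = 6·500 + 3·183 + 9·1094 = 13395, so x̄ = 13395/18 ≈ 744.17.
744.2 lies right of the midline 628, so the layout is right-heavy.

right-heavy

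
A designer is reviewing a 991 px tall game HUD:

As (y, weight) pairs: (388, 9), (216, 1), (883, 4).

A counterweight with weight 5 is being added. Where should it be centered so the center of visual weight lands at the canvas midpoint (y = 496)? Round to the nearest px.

With the counterweight, Σw becomes 9 + 1 + 4 + 5 = 19.
Along y: (7240 + 5·y) / 19 = 496 (existing moment 9·388 + 1·216 + 4·883 = 7240) ⇒ y = (9424 − 7240) / 5 ≈ 436.80.

y ≈ 437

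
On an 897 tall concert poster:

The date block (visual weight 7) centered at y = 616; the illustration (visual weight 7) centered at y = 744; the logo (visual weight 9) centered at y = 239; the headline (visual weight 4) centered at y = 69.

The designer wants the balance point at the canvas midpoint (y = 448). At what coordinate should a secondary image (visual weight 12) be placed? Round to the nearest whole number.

With the secondary image, Σw becomes 7 + 7 + 9 + 4 + 12 = 39.
Along y: (11947 + 12·y) / 39 = 448 (existing moment 7·616 + 7·744 + 9·239 + 4·69 = 11947) ⇒ y = (17472 − 11947) / 12 ≈ 460.42.

y ≈ 460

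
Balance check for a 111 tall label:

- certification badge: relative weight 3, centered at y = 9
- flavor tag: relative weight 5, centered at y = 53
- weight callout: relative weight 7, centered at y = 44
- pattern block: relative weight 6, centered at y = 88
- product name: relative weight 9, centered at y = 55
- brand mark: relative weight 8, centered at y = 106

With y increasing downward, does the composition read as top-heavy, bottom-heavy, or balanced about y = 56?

bottom-heavy

Σw = 3 + 5 + 7 + 6 + 9 + 8 = 38.
y: (3·9 + 5·53 + 7·44 + 6·88 + 9·55 + 8·106) / 38 = 2471 / 38 ≈ 65.03
65.0 vs midline 56 → bottom-heavy.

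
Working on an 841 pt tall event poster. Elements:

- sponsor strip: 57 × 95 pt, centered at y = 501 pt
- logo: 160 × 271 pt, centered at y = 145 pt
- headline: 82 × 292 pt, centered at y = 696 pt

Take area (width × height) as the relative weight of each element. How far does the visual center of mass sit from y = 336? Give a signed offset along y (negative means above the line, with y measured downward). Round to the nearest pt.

≈ 17 pt

Areas → weights: sponsor strip 57·95 = 5415, logo 160·271 = 43360, headline 82·292 = 23944; Σw = 72719.
y: (5415·501 + 43360·145 + 23944·696) / 72719 = 25665139 / 72719 ≈ 352.94
Offset from y = 336: 352.94 − 336 ≈ 16.94.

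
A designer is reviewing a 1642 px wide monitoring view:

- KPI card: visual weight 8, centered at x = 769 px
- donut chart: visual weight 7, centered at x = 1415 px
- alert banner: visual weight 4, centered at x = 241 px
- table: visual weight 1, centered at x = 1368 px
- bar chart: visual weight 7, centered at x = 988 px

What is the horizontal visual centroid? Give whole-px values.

Total weight = 8 + 7 + 4 + 1 + 7 = 27.
x: (8·769 + 7·1415 + 4·241 + 1·1368 + 7·988) / 27 = 25305 / 27 ≈ 937.22

x ≈ 937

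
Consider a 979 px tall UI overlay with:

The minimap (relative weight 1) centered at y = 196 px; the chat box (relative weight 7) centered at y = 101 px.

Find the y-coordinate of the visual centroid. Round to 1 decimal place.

y ≈ 112.9

Total weight = 1 + 7 = 8.
y-moment: 1·196 + 7·101 = 903; centroid 903/8 ≈ 112.88.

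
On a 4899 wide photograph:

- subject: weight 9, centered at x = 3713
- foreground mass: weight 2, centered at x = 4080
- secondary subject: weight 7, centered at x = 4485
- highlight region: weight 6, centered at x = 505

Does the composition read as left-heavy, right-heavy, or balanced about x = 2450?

Σw = 9 + 2 + 7 + 6 = 24.
x-moment: 9·3713 + 2·4080 + 7·4485 + 6·505 = 76002; centroid 76002/24 ≈ 3166.75.
Since 3166.8 is right of 2450, the composition reads right-heavy.

right-heavy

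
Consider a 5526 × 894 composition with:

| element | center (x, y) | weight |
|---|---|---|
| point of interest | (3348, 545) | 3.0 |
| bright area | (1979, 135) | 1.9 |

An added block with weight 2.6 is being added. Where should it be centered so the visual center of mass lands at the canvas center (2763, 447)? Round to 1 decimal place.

New total weight: (3.0 + 1.9) + 2.6 = 7.5.
Along x: (13804.1 + 2.6·x) / 7.5 = 2763 (existing moment 3.0·3348 + 1.9·1979 = 13804.1) ⇒ x = (20722.5 − 13804.1) / 2.6 ≈ 2660.92.
Along y: (1891.5 + 2.6·y) / 7.5 = 447 (existing moment 3.0·545 + 1.9·135 = 1891.5) ⇒ y = (3352.5 − 1891.5) / 2.6 ≈ 561.92.

(2660.9, 561.9)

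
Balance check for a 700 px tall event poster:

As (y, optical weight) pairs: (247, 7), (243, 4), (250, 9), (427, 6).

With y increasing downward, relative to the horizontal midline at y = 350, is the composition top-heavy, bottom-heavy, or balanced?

top-heavy

Σw = 7 + 4 + 9 + 6 = 26.
Σw·y = 7·247 + 4·243 + 9·250 + 6·427 = 7513, so ȳ = 7513/26 ≈ 288.96.
Since 289.0 is above (smaller y than) 350, the composition reads top-heavy.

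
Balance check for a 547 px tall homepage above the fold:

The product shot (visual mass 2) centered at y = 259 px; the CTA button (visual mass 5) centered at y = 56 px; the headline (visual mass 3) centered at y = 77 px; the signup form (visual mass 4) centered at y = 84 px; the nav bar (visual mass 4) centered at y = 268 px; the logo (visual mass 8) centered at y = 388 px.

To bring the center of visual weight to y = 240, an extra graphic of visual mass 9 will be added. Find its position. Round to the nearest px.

y ≈ 318

After adding the extra graphic, total weight = 2 + 5 + 3 + 4 + 4 + 8 + 9 = 35.
y: need Σw·y = 35·240 = 8400. Existing = 2·259 + 5·56 + 3·77 + 4·84 + 4·268 + 8·388 = 5541. Remainder 2859 / 9 ≈ 317.67.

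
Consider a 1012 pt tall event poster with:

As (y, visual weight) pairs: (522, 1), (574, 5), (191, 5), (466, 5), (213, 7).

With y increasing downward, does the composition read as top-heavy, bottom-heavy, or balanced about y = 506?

Σw = 1 + 5 + 5 + 5 + 7 = 23.
y: (1·522 + 5·574 + 5·191 + 5·466 + 7·213) / 23 = 8168 / 23 ≈ 355.13
355.1 lies above (smaller y than) the midline 506, so the layout is top-heavy.

top-heavy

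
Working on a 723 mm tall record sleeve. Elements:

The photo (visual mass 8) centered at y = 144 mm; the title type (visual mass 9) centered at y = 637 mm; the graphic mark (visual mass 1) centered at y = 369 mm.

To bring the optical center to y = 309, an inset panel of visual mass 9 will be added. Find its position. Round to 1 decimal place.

With the inset panel, Σw becomes 8 + 9 + 1 + 9 = 27.
y: need Σw·y = 27·309 = 8343. Existing = 8·144 + 9·637 + 1·369 = 7254. Remainder 1089 / 9 ≈ 121.00.

y ≈ 121.0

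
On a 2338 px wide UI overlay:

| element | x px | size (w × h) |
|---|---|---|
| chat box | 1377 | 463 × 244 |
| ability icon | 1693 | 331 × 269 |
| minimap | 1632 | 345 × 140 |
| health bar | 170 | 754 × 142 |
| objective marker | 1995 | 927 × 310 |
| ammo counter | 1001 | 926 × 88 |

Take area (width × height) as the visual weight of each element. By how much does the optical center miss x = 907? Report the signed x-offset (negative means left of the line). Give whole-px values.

≈ 550 px

Areas: chat box 463·244 = 112972, ability icon 331·269 = 89039, minimap 345·140 = 48300, health bar 754·142 = 107068, objective marker 927·310 = 287370, ammo counter 926·88 = 81488. Total weight = 726237.
Σw·x = 1058205269; x̄ = 1058205269/726237 ≈ 1457.11.
Against x = 907, that's 1457.11 − 907 = 550.11.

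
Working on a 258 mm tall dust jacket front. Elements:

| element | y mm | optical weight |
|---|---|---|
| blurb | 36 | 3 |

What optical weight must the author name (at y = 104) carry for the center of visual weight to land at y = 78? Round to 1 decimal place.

Known: weight 3 with moment 3·36 = 108.
For the centroid to hit 78: (108 + w·104) / (3 + w) = 78.
Solving: w = (78·3 − 108) / (104 − 78) = 126 / 26 ≈ 4.85.

w ≈ 4.8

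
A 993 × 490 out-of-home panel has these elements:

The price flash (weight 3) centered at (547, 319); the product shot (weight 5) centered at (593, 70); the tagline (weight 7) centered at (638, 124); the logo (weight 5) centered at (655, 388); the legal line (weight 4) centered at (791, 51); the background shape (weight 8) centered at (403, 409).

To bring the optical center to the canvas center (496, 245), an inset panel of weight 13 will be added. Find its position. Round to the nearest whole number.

With the inset panel, Σw becomes 3 + 5 + 7 + 5 + 4 + 8 + 13 = 45.
x: target moment 45×496 = 22320; current 3·547 + 5·593 + 7·638 + 5·655 + 4·791 + 8·403 = 18735; the inset panel supplies 3585, so x = 3585/13 ≈ 275.77.
y: target moment 45×245 = 11025; current 3·319 + 5·70 + 7·124 + 5·388 + 4·51 + 8·409 = 7591; the inset panel supplies 3434, so y = 3434/13 ≈ 264.15.

(276, 264)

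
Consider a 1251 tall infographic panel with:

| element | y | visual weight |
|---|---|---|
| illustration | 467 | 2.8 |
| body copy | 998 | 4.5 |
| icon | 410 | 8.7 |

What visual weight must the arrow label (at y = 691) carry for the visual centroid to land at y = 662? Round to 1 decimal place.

w ≈ 42.3

Fixed elements: Σw = 2.8 + 4.5 + 8.7 = 16.0, Σw·y = 2.8·467 + 4.5·998 + 8.7·410 = 9365.6.
For the centroid to hit 662: (9365.6 + w·691) / (16.0 + w) = 662.
So w = (662·16.0 − 9365.6)/(691 − 662) = 1226.4/29 ≈ 42.29.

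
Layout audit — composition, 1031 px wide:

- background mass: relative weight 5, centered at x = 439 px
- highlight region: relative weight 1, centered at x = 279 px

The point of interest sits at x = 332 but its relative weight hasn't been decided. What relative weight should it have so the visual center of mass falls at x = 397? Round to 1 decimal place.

Known weights sum to 5 + 1 = 6; their moment is 5·439 + 1·279 = 2474.
Set Σw·x/Σw = 397: (2474 + 332w) = 397·(6 + w).
Solving: w = (397·6 − 2474) / (332 − 397) = -92 / -65 ≈ 1.42.

w ≈ 1.4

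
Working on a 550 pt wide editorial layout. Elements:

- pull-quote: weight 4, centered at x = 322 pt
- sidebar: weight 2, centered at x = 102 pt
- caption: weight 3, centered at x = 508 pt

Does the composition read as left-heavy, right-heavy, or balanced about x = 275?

Weights sum to 4 + 2 + 3 = 9.
x-moment: 4·322 + 2·102 + 3·508 = 3016; centroid 3016/9 ≈ 335.11.
335.1 vs midline 275 → right-heavy.

right-heavy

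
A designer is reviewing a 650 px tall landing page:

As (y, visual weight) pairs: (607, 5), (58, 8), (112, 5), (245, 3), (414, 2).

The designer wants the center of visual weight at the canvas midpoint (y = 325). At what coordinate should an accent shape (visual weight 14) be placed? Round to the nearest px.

y ≈ 457

After adding the accent shape, total weight = 5 + 8 + 5 + 3 + 2 + 14 = 37.
y: need Σw·y = 37·325 = 12025. Existing = 5·607 + 8·58 + 5·112 + 3·245 + 2·414 = 5622. Remainder 6403 / 14 ≈ 457.36.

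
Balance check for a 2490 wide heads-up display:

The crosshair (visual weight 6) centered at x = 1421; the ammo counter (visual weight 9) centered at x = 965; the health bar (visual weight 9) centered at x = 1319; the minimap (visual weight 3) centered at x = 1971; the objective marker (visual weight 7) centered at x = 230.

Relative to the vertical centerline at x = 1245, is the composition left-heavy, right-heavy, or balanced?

left-heavy

Weights sum to 6 + 9 + 9 + 3 + 7 = 34.
Σw·x = 6·1421 + 9·965 + 9·1319 + 3·1971 + 7·230 = 36605, so x̄ = 36605/34 ≈ 1076.62.
Since 1076.6 is left of 1245, the composition reads left-heavy.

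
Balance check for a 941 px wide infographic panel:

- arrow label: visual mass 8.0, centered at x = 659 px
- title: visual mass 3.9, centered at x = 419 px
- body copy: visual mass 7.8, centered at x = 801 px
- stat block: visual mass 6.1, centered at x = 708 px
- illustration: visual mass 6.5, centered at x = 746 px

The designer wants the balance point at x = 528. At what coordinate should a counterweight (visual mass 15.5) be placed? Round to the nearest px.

New total weight: (8.0 + 3.9 + 7.8 + 6.1 + 6.5) + 15.5 = 47.8.
x: need Σw·x = 47.8·528 = 25238.4. Existing = 8.0·659 + 3.9·419 + 7.8·801 + 6.1·708 + 6.5·746 = 22321.7. Remainder 2916.7 / 15.5 ≈ 188.17.

x ≈ 188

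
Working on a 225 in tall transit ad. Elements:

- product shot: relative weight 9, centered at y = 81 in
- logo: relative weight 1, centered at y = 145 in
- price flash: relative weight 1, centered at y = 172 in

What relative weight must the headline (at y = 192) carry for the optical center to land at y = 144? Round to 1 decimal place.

w ≈ 11.2

Existing Σw = 11 (9 + 1 + 1); existing moment 9·81 + 1·145 + 1·172 = 1046.
For the centroid to hit 144: (1046 + w·192) / (11 + w) = 144.
Rearranging, w·(192 − 144) = 144·11 − 1046 = 538, so w ≈ 538/48 = 11.21.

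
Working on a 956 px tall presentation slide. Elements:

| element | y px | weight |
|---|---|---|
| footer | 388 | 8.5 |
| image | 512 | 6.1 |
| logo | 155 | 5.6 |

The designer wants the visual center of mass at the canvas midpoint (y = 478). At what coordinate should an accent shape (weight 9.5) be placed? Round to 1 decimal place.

y ≈ 727.1

New total weight: (8.5 + 6.1 + 5.6) + 9.5 = 29.7.
y: need Σw·y = 29.7·478 = 14196.6. Existing = 8.5·388 + 6.1·512 + 5.6·155 = 7289.2. Remainder 6907.4 / 9.5 ≈ 727.09.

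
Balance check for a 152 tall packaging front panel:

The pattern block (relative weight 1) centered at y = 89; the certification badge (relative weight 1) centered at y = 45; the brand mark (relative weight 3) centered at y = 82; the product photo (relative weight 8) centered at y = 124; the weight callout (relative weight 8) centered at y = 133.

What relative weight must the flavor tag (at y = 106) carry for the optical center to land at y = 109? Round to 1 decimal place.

w ≈ 49.0

Known weights sum to 1 + 1 + 3 + 8 + 8 = 21; their moment is 1·89 + 1·45 + 3·82 + 8·124 + 8·133 = 2436.
Balance at y = 109 requires (2436 + w·106) / (21 + w) = 109.
So w = (109·21 − 2436)/(106 − 109) = -147/-3 ≈ 49.00.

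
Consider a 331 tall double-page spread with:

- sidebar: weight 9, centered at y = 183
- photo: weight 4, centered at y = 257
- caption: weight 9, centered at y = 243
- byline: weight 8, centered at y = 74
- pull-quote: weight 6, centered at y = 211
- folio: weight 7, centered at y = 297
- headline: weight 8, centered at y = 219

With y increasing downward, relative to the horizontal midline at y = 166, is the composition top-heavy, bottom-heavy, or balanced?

bottom-heavy

Weights sum to 9 + 4 + 9 + 8 + 6 + 7 + 8 = 51.
Σw·y = 10551; ȳ = 10551/51 ≈ 206.88.
206.9 lies below (larger y than) the midline 166, so the layout is bottom-heavy.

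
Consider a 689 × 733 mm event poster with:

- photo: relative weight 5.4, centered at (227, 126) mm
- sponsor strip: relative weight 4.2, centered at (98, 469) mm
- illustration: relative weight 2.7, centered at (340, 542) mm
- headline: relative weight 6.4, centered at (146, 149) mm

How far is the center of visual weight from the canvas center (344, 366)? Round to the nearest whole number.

≈ 184 mm

Weights sum to 5.4 + 4.2 + 2.7 + 6.4 = 18.7.
Σw·x = 5.4·227 + 4.2·98 + 2.7·340 + 6.4·146 = 3489.8, so x̄ = 3489.8/18.7 ≈ 186.62.
Σw·y = 5.4·126 + 4.2·469 + 2.7·542 + 6.4·149 = 5067.2, so ȳ = 5067.2/18.7 ≈ 270.97.
From (344, 366): dx = -157.38, dy = -95.03, so the distance is √(dx²+dy²) ≈ 183.84.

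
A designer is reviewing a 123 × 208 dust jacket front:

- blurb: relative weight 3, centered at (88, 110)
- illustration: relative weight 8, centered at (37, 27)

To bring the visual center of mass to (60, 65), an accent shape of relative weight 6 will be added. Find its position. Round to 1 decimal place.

(76.7, 93.2)

With the accent shape, Σw becomes 3 + 8 + 6 = 17.
x: need Σw·x = 17·60 = 1020. Existing = 3·88 + 8·37 = 560. Remainder 460 / 6 ≈ 76.67.
y: need Σw·y = 17·65 = 1105. Existing = 3·110 + 8·27 = 546. Remainder 559 / 6 ≈ 93.17.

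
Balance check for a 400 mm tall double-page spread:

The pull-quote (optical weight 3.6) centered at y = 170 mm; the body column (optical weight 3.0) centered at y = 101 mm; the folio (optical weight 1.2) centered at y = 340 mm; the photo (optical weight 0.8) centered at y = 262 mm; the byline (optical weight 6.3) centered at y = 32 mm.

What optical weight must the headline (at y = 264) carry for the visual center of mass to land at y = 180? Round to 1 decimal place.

w ≈ 11.3

Known weights sum to 3.6 + 3.0 + 1.2 + 0.8 + 6.3 = 14.9; their moment is 3.6·170 + 3.0·101 + 1.2·340 + 0.8·262 + 6.3·32 = 1734.2.
Set Σw·y/Σw = 180: (1734.2 + 264w) = 180·(14.9 + w).
So w = (180·14.9 − 1734.2)/(264 − 180) = 947.8/84 ≈ 11.28.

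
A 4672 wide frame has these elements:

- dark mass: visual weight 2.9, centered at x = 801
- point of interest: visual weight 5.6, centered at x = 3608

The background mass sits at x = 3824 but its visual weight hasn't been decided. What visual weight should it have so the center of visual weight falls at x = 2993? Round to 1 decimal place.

Existing Σw = 8.5 (2.9 + 5.6); existing moment 2.9·801 + 5.6·3608 = 22527.7.
Balance at x = 2993 requires (22527.7 + w·3824) / (8.5 + w) = 2993.
Solving: w = (2993·8.5 − 22527.7) / (3824 − 2993) = 2912.8 / 831 ≈ 3.51.

w ≈ 3.5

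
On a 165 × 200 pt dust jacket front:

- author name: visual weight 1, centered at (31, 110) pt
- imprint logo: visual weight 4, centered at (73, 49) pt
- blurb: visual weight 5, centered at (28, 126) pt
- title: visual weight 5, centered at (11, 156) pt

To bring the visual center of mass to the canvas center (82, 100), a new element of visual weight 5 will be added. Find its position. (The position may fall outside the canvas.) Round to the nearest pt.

After adding the new element, total weight = 1 + 4 + 5 + 5 + 5 = 20.
x: target moment 20×82 = 1640; current 1·31 + 4·73 + 5·28 + 5·11 = 518; the new element supplies 1122, so x = 1122/5 ≈ 224.40.
y: target moment 20×100 = 2000; current 1·110 + 4·49 + 5·126 + 5·156 = 1716; the new element supplies 284, so y = 284/5 ≈ 56.80.

(224, 57)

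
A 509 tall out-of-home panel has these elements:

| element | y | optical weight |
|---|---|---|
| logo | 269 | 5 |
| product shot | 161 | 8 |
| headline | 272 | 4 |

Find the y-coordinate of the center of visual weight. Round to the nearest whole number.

y ≈ 219

Σw = 5 + 8 + 4 = 17.
y: (5·269 + 8·161 + 4·272) / 17 = 3721 / 17 ≈ 218.88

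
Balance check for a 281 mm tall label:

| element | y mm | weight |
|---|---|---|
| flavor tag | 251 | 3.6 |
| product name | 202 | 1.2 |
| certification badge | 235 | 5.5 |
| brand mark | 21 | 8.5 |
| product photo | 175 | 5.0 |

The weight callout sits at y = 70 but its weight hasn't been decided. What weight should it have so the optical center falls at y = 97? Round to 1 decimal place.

Known weights sum to 3.6 + 1.2 + 5.5 + 8.5 + 5.0 = 23.8; their moment is 3.6·251 + 1.2·202 + 5.5·235 + 8.5·21 + 5.0·175 = 3492.0.
Balance at y = 97 requires (3492.0 + w·70) / (23.8 + w) = 97.
Solving: w = (97·23.8 − 3492.0) / (70 − 97) = -1183.4 / -27 ≈ 43.83.

w ≈ 43.8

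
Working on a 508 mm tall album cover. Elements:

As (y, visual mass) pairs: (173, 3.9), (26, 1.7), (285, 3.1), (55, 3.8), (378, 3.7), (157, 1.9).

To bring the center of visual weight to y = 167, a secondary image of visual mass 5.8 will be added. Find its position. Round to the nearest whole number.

y ≈ 83

With the secondary image, Σw becomes 3.9 + 1.7 + 3.1 + 3.8 + 3.7 + 1.9 + 5.8 = 23.9.
y: need Σw·y = 23.9·167 = 3991.3. Existing = 3.9·173 + 1.7·26 + 3.1·285 + 3.8·55 + 3.7·378 + 1.9·157 = 3508.3. Remainder 483.0 / 5.8 ≈ 83.28.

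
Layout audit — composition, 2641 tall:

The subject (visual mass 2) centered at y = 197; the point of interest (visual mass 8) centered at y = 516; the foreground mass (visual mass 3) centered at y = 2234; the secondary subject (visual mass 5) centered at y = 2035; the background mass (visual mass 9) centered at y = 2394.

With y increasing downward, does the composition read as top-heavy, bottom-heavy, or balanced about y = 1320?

bottom-heavy

Σw = 2 + 8 + 3 + 5 + 9 = 27.
y-moment: 2·197 + 8·516 + 3·2234 + 5·2035 + 9·2394 = 42945; centroid 42945/27 ≈ 1590.56.
1590.6 vs midline 1320 → bottom-heavy.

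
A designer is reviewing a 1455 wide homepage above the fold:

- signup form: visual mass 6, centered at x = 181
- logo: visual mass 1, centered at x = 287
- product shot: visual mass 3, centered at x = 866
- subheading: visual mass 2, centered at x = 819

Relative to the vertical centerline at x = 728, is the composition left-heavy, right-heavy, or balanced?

Σw = 6 + 1 + 3 + 2 = 12.
Σw·x = 6·181 + 1·287 + 3·866 + 2·819 = 5609, so x̄ = 5609/12 ≈ 467.42.
467.4 lies left of the midline 728, so the layout is left-heavy.

left-heavy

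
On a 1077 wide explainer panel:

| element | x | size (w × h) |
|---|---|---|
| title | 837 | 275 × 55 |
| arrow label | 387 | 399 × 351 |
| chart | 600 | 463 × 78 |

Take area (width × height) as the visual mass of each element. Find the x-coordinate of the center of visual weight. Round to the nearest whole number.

Areas → weights: title 275·55 = 15125, arrow label 399·351 = 140049, chart 463·78 = 36114; Σw = 191288.
x-moment: 15125·837 + 140049·387 + 36114·600 = 88526988; centroid 88526988/191288 ≈ 462.79.

x ≈ 463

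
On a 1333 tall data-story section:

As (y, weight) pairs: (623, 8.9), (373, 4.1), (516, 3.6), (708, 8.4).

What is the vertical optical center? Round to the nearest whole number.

Weights sum to 8.9 + 4.1 + 3.6 + 8.4 = 25.0.
Σw·y = 8.9·623 + 4.1·373 + 3.6·516 + 8.4·708 = 14878.8, so ȳ = 14878.8/25.0 ≈ 595.15.

y ≈ 595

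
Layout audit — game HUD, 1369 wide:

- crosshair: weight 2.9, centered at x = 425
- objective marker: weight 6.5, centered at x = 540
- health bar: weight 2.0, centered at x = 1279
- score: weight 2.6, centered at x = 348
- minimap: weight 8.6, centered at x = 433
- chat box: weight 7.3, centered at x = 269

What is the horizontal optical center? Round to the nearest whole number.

x ≈ 465

Total weight = 2.9 + 6.5 + 2.0 + 2.6 + 8.6 + 7.3 = 29.9.
x: (2.9·425 + 6.5·540 + 2.0·1279 + 2.6·348 + 8.6·433 + 7.3·269) / 29.9 = 13892.8 / 29.9 ≈ 464.64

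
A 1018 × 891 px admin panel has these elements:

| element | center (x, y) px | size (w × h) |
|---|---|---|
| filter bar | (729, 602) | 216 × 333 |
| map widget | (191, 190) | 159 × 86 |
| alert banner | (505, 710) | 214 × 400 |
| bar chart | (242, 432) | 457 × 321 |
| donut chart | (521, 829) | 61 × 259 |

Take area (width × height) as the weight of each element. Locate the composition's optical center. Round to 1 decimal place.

Areas → weights: filter bar 216·333 = 71928, map widget 159·86 = 13674, alert banner 214·400 = 85600, bar chart 457·321 = 146697, donut chart 61·259 = 15799; Σw = 333698.
Σw·x = 71928·729 + 13674·191 + 85600·505 + 146697·242 + 15799·521 = 142007199, so x̄ = 142007199/333698 ≈ 425.56.
Σw·y = 71928·602 + 13674·190 + 85600·710 + 146697·432 + 15799·829 = 183145191, so ȳ = 183145191/333698 ≈ 548.84.

(425.6, 548.8)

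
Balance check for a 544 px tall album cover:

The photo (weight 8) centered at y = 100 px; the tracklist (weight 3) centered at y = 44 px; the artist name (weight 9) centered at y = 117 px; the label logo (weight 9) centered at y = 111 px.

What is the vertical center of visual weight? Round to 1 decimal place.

Total weight = 8 + 3 + 9 + 9 = 29.
Σw·y = 8·100 + 3·44 + 9·117 + 9·111 = 2984, so ȳ = 2984/29 ≈ 102.90.

y ≈ 102.9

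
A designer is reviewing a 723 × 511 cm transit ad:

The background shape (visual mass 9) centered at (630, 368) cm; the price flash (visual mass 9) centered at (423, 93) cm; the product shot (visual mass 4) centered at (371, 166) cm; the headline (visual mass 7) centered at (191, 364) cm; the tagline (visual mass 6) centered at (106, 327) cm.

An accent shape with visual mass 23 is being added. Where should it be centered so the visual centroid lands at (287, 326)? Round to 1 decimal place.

(161.4, 416.7)

With the accent shape, Σw becomes 9 + 9 + 4 + 7 + 6 + 23 = 58.
x: target moment 58×287 = 16646; current 9·630 + 9·423 + 4·371 + 7·191 + 6·106 = 12934; the accent shape supplies 3712, so x = 3712/23 ≈ 161.39.
y: target moment 58×326 = 18908; current 9·368 + 9·93 + 4·166 + 7·364 + 6·327 = 9323; the accent shape supplies 9585, so y = 9585/23 ≈ 416.74.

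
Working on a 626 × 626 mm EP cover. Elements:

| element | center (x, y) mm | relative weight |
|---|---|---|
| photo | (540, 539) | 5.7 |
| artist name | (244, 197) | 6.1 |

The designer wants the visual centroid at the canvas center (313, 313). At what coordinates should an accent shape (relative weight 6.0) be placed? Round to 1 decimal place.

With the accent shape, Σw becomes 5.7 + 6.1 + 6.0 = 17.8.
Along x: (4566.4 + 6.0·x) / 17.8 = 313 (existing moment 5.7·540 + 6.1·244 = 4566.4) ⇒ x = (5571.4 − 4566.4) / 6.0 ≈ 167.50.
Along y: (4274.0 + 6.0·y) / 17.8 = 313 (existing moment 5.7·539 + 6.1·197 = 4274.0) ⇒ y = (5571.4 − 4274.0) / 6.0 ≈ 216.23.

(167.5, 216.2)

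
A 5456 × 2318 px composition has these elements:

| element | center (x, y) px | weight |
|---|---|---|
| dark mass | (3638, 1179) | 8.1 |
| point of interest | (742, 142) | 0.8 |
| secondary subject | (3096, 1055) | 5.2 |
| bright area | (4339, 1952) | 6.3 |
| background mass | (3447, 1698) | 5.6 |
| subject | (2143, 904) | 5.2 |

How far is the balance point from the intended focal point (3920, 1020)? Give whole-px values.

Total weight = 8.1 + 0.8 + 5.2 + 6.3 + 5.6 + 5.2 = 31.2.
Σw·x = 103943.1; x̄ = 103943.1/31.2 ≈ 3331.51.
y: moment 41656.7 / weight 31.2 ≈ 1335.15
Relative to (3920, 1020): Δ = (-588.49, 315.15); |Δ| = √(-588.49² + 315.15²) ≈ 667.56.

≈ 668 px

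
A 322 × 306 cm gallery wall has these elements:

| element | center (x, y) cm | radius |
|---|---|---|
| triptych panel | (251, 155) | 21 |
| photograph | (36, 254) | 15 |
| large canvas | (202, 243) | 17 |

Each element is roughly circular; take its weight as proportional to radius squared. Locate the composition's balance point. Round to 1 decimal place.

(185.5, 205.0)

r² weights: triptych panel 21² = 441, photograph 15² = 225, large canvas 17² = 289. Total = 955.
x: (441·251 + 225·36 + 289·202) / 955 = 177169 / 955 ≈ 185.52
y: (441·155 + 225·254 + 289·243) / 955 = 195732 / 955 ≈ 204.95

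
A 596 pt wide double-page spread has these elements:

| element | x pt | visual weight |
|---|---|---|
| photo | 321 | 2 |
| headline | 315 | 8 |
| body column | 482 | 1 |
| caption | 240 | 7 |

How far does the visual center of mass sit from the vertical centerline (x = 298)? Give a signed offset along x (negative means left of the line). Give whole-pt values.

≈ -2 pt

Total weight = 2 + 8 + 1 + 7 = 18.
Σw·x = 2·321 + 8·315 + 1·482 + 7·240 = 5324, so x̄ = 5324/18 ≈ 295.78.
Against x = 298, that's 295.78 − 298 = -2.22.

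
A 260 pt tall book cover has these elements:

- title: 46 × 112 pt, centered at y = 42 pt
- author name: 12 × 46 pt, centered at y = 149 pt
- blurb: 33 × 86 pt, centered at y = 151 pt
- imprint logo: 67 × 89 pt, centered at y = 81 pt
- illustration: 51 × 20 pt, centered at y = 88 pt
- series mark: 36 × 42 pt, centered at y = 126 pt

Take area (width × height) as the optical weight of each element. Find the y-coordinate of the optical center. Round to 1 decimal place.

Areas: title 46·112 = 5152, author name 12·46 = 552, blurb 33·86 = 2838, imprint logo 67·89 = 5963, illustration 51·20 = 1020, series mark 36·42 = 1512. Total weight = 17037.
y-moment: 5152·42 + 552·149 + 2838·151 + 5963·81 + 1020·88 + 1512·126 = 1490445; centroid 1490445/17037 ≈ 87.48.

y ≈ 87.5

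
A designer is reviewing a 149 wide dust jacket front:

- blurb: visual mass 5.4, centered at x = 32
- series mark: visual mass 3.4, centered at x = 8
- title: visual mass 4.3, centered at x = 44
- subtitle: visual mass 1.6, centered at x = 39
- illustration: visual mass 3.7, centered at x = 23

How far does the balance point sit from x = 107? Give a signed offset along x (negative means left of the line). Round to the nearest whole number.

Total weight = 5.4 + 3.4 + 4.3 + 1.6 + 3.7 = 18.4.
x-moment: 5.4·32 + 3.4·8 + 4.3·44 + 1.6·39 + 3.7·23 = 536.7; centroid 536.7/18.4 ≈ 29.17.
Offset from x = 107: 29.17 − 107 ≈ -77.83.

≈ -78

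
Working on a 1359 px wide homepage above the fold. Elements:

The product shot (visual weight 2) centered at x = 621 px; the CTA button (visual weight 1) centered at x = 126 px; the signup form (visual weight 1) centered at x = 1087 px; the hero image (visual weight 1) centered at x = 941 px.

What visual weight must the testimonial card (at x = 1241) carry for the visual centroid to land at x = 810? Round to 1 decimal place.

Existing Σw = 5 (2 + 1 + 1 + 1); existing moment 2·621 + 1·126 + 1·1087 + 1·941 = 3396.
For the centroid to hit 810: (3396 + w·1241) / (5 + w) = 810.
Rearranging, w·(1241 − 810) = 810·5 − 3396 = 654, so w ≈ 654/431 = 1.52.

w ≈ 1.5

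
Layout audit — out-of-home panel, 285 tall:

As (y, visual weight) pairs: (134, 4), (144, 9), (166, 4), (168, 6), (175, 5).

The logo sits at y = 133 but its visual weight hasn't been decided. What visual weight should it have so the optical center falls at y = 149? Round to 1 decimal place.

Known weights sum to 4 + 9 + 4 + 6 + 5 = 28; their moment is 4·134 + 9·144 + 4·166 + 6·168 + 5·175 = 4379.
Set Σw·y/Σw = 149: (4379 + 133w) = 149·(28 + w).
So w = (149·28 − 4379)/(133 − 149) = -207/-16 ≈ 12.94.

w ≈ 12.9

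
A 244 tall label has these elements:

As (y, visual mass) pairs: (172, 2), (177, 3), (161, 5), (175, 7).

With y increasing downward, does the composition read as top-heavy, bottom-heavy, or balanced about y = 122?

bottom-heavy

Weights sum to 2 + 3 + 5 + 7 = 17.
y-moment: 2·172 + 3·177 + 5·161 + 7·175 = 2905; centroid 2905/17 ≈ 170.88.
Since 170.9 is below (larger y than) 122, the composition reads bottom-heavy.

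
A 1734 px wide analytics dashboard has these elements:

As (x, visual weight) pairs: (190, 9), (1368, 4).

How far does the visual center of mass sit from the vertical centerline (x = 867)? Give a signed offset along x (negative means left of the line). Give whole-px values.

Total weight = 9 + 4 = 13.
x-moment: 9·190 + 4·1368 = 7182; centroid 7182/13 ≈ 552.46.
Offset from x = 867: 552.46 − 867 ≈ -314.54.

≈ -315 px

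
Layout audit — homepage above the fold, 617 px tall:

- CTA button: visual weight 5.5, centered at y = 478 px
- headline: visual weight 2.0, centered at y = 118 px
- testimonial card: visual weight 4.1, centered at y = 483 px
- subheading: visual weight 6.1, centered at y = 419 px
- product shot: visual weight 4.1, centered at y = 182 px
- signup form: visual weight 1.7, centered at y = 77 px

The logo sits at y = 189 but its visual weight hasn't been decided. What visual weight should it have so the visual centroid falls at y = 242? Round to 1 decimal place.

Fixed elements: Σw = 5.5 + 2.0 + 4.1 + 6.1 + 4.1 + 1.7 = 23.5, Σw·y = 5.5·478 + 2.0·118 + 4.1·483 + 6.1·419 + 4.1·182 + 1.7·77 = 8278.3.
Balance at y = 242 requires (8278.3 + w·189) / (23.5 + w) = 242.
So w = (242·23.5 − 8278.3)/(189 − 242) = -2591.3/-53 ≈ 48.89.

w ≈ 48.9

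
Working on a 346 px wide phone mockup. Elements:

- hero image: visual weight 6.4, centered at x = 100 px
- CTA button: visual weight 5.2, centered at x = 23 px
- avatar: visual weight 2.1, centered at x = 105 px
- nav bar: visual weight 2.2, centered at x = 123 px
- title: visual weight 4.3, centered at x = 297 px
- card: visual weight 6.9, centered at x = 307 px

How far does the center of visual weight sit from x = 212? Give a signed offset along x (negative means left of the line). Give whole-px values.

Total weight = 6.4 + 5.2 + 2.1 + 2.2 + 4.3 + 6.9 = 27.1.
Σw·x = 4646.1; x̄ = 4646.1/27.1 ≈ 171.44.
Against x = 212, that's 171.44 − 212 = -40.56.

≈ -41 px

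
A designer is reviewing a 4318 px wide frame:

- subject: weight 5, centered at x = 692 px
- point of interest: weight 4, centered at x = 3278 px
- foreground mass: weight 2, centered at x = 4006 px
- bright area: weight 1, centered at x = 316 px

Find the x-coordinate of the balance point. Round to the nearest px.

x ≈ 2075

Weights sum to 5 + 4 + 2 + 1 = 12.
Σw·x = 5·692 + 4·3278 + 2·4006 + 1·316 = 24900, so x̄ = 24900/12 ≈ 2075.00.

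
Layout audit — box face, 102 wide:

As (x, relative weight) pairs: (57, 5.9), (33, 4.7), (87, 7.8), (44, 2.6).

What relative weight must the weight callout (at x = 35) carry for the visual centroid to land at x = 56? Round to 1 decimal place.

Existing Σw = 21.0 (5.9 + 4.7 + 7.8 + 2.6); existing moment 5.9·57 + 4.7·33 + 7.8·87 + 2.6·44 = 1284.4.
Set Σw·x/Σw = 56: (1284.4 + 35w) = 56·(21.0 + w).
So w = (56·21.0 − 1284.4)/(35 − 56) = -108.4/-21 ≈ 5.16.

w ≈ 5.2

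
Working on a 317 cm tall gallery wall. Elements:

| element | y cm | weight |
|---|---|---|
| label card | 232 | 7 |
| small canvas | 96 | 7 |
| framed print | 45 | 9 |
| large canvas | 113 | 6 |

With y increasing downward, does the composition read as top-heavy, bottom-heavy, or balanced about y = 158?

top-heavy

Total weight = 7 + 7 + 9 + 6 = 29.
y-moment: 7·232 + 7·96 + 9·45 + 6·113 = 3379; centroid 3379/29 ≈ 116.52.
116.5 lies above (smaller y than) the midline 158, so the layout is top-heavy.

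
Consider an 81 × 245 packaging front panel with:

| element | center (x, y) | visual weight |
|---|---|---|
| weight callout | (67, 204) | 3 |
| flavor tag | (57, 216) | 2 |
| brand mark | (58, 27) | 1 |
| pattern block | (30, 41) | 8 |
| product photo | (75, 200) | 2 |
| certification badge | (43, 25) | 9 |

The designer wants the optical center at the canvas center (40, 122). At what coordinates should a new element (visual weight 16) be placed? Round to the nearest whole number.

New total weight: (3 + 2 + 1 + 8 + 2 + 9) + 16 = 41.
x: need Σw·x = 41·40 = 1640. Existing = 3·67 + 2·57 + 1·58 + 8·30 + 2·75 + 9·43 = 1150. Remainder 490 / 16 ≈ 30.62.
y: need Σw·y = 41·122 = 5002. Existing = 3·204 + 2·216 + 1·27 + 8·41 + 2·200 + 9·25 = 2024. Remainder 2978 / 16 ≈ 186.12.

(31, 186)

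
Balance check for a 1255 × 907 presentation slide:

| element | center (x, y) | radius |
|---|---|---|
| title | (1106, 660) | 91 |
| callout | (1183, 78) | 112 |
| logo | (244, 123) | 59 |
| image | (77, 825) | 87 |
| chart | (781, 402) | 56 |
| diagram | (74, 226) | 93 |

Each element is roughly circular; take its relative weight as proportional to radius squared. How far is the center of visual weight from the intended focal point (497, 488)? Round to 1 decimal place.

Weights ∝ r²: title 91² = 8281, callout 112² = 12544, logo 59² = 3481, image 87² = 7569, chart 56² = 3136, diagram 93² = 8649; Σw = 43660.
x: moment 28519757 / weight 43660 ≈ 653.22
Σw·y = 16331826; ȳ = 16331826/43660 ≈ 374.07.
From (497, 488): dx = 156.22, dy = -113.93, so the distance is √(dx²+dy²) ≈ 193.36.

≈ 193.4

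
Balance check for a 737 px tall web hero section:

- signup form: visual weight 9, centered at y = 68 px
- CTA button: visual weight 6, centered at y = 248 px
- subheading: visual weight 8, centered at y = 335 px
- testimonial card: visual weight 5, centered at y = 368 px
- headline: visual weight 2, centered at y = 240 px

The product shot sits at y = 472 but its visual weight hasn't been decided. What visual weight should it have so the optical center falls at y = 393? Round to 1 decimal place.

w ≈ 59.4

Existing Σw = 30 (9 + 6 + 8 + 5 + 2); existing moment 9·68 + 6·248 + 8·335 + 5·368 + 2·240 = 7100.
Balance at y = 393 requires (7100 + w·472) / (30 + w) = 393.
So w = (393·30 − 7100)/(472 − 393) = 4690/79 ≈ 59.37.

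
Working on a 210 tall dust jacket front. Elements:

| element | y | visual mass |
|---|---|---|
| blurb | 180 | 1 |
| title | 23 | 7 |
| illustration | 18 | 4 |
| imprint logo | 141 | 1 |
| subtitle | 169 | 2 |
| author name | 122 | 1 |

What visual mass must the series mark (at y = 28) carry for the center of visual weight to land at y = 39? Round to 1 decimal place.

Fixed elements: Σw = 1 + 7 + 4 + 1 + 2 + 1 = 16, Σw·y = 1·180 + 7·23 + 4·18 + 1·141 + 2·169 + 1·122 = 1014.
Set Σw·y/Σw = 39: (1014 + 28w) = 39·(16 + w).
So w = (39·16 − 1014)/(28 − 39) = -390/-11 ≈ 35.45.

w ≈ 35.5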